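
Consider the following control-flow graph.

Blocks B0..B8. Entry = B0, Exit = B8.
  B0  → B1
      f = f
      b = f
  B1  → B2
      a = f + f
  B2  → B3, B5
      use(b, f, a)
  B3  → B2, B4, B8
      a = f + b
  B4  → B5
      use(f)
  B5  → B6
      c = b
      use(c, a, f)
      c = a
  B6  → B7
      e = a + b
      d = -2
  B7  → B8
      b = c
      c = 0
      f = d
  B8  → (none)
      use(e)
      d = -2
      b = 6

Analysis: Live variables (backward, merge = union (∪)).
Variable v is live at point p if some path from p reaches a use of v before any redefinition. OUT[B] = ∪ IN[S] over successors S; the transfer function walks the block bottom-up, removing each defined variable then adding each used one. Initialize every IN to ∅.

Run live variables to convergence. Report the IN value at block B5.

Answer: {a, b, f}

Trace:
Fixpoint table:
  B0:   IN={e, f}   OUT={b, e, f}
  B1:   IN={b, e, f}   OUT={a, b, e, f}
  B2:   IN={a, b, e, f}   OUT={a, b, e, f}
  B3:   IN={b, e, f}   OUT={a, b, e, f}
  B4:   IN={a, b, f}   OUT={a, b, f}
  B5:   IN={a, b, f}   OUT={a, b, c}
  B6:   IN={a, b, c}   OUT={c, d, e}
  B7:   IN={c, d, e}   OUT={e}
  B8:   IN={e}   OUT={}

Merge at B5: OUT[B5] = IN[B6] = {a, b, c}
Applying B5's transfer function to that OUT value gives IN[B5] (row B5 above).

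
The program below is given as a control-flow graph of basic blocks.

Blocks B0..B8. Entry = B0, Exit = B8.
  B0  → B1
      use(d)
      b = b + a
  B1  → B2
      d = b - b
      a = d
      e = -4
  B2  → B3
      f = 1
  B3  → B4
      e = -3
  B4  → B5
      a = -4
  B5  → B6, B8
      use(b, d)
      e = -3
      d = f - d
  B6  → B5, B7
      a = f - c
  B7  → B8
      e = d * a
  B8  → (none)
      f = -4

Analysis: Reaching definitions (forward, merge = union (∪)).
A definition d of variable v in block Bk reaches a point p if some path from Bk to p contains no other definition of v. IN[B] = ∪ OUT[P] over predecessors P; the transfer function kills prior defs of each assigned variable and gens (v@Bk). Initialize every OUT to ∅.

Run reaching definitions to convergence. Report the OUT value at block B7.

Converged values:
  B0:  IN={}  OUT={b@B0}
  B1:  IN={b@B0}  OUT={a@B1, b@B0, d@B1, e@B1}
  B2:  IN={a@B1, b@B0, d@B1, e@B1}  OUT={a@B1, b@B0, d@B1, e@B1, f@B2}
  B3:  IN={a@B1, b@B0, d@B1, e@B1, f@B2}  OUT={a@B1, b@B0, d@B1, e@B3, f@B2}
  B4:  IN={a@B1, b@B0, d@B1, e@B3, f@B2}  OUT={a@B4, b@B0, d@B1, e@B3, f@B2}
  B5:  IN={a@B4, a@B6, b@B0, d@B1, d@B5, e@B3, e@B5, f@B2}  OUT={a@B4, a@B6, b@B0, d@B5, e@B5, f@B2}
  B6:  IN={a@B4, a@B6, b@B0, d@B5, e@B5, f@B2}  OUT={a@B6, b@B0, d@B5, e@B5, f@B2}
  B7:  IN={a@B6, b@B0, d@B5, e@B5, f@B2}  OUT={a@B6, b@B0, d@B5, e@B7, f@B2}
  B8:  IN={a@B4, a@B6, b@B0, d@B5, e@B5, e@B7, f@B2}  OUT={a@B4, a@B6, b@B0, d@B5, e@B5, e@B7, f@B8}

Merge at B7: IN[B7] = OUT[B6] = {a@B6, b@B0, d@B5, e@B5, f@B2}
Applying B7's transfer function to that IN value gives OUT[B7] (row B7 above).

Answer: {a@B6, b@B0, d@B5, e@B7, f@B2}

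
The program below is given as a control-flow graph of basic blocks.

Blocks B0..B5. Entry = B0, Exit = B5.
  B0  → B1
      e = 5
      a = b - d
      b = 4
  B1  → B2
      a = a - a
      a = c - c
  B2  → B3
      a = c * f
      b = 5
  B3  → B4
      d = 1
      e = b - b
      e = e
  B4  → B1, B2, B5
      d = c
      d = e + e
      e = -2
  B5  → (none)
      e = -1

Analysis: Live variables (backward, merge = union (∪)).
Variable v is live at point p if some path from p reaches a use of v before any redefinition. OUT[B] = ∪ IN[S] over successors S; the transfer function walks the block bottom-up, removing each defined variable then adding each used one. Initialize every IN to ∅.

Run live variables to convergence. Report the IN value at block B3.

Fixpoint table:
  B0: | IN={b, c, d, f} | OUT={a, c, f}
  B1: | IN={a, c, f} | OUT={c, f}
  B2: | IN={c, f} | OUT={a, b, c, f}
  B3: | IN={a, b, c, f} | OUT={a, c, e, f}
  B4: | IN={a, c, e, f} | OUT={a, c, f}
  B5: | IN={} | OUT={}

Merge at B3: OUT[B3] = IN[B4] = {a, c, e, f}
Applying B3's transfer function to that OUT value gives IN[B3] (row B3 above).

Answer: {a, b, c, f}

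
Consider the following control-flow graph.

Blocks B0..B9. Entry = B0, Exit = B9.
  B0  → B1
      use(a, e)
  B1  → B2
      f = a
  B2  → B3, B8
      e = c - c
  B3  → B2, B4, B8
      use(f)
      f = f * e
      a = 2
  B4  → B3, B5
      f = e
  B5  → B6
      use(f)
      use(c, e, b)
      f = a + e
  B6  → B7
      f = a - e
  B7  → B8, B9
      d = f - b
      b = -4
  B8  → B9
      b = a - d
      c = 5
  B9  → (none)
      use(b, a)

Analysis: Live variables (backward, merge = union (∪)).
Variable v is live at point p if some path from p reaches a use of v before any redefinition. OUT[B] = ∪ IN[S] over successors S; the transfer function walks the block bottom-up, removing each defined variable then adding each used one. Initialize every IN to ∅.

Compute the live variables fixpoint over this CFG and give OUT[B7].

Per-block solution:
  B0:  IN={a, b, c, d, e}  OUT={a, b, c, d}
  B1:  IN={a, b, c, d}  OUT={a, b, c, d, f}
  B2:  IN={a, b, c, d, f}  OUT={a, b, c, d, e, f}
  B3:  IN={b, c, d, e, f}  OUT={a, b, c, d, e, f}
  B4:  IN={a, b, c, d, e}  OUT={a, b, c, d, e, f}
  B5:  IN={a, b, c, e, f}  OUT={a, b, e}
  B6:  IN={a, b, e}  OUT={a, b, f}
  B7:  IN={a, b, f}  OUT={a, b, d}
  B8:  IN={a, d}  OUT={a, b}
  B9:  IN={a, b}  OUT={}

Merge at B7: OUT[B7] = IN[B8] ⊔ IN[B9] = {a, b, d}

Answer: {a, b, d}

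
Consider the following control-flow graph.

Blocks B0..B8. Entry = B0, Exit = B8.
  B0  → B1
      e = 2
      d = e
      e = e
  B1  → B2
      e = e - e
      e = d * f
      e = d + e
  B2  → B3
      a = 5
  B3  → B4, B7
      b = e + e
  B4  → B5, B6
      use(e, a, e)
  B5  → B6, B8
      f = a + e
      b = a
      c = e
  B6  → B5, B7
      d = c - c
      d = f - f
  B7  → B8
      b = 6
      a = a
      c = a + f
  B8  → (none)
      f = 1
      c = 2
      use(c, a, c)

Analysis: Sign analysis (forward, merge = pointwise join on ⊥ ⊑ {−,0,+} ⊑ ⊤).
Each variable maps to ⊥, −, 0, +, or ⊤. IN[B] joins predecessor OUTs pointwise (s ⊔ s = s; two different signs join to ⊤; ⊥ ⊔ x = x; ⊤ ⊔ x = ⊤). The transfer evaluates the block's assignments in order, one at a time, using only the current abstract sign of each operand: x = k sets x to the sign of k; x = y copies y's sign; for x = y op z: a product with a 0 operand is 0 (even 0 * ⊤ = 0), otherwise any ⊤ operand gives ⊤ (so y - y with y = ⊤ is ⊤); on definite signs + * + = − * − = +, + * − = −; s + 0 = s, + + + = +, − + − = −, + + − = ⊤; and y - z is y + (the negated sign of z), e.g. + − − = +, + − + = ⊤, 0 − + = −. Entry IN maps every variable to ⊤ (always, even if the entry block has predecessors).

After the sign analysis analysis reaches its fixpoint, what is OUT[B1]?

Fixpoint table:
  B0:   IN=(all ⊤)   OUT={d:+, e:+; rest ⊤}
  B1:   IN={d:+, e:+; rest ⊤}   OUT={d:+; rest ⊤}
  B2:   IN={d:+; rest ⊤}   OUT={a:+, d:+; rest ⊤}
  B3:   IN={a:+, d:+; rest ⊤}   OUT={a:+, d:+; rest ⊤}
  B4:   IN={a:+, d:+; rest ⊤}   OUT={a:+, d:+; rest ⊤}
  B5:   IN={a:+; rest ⊤}   OUT={a:+, b:+; rest ⊤}
  B6:   IN={a:+; rest ⊤}   OUT={a:+; rest ⊤}
  B7:   IN={a:+; rest ⊤}   OUT={a:+, b:+; rest ⊤}
  B8:   IN={a:+, b:+; rest ⊤}   OUT={a:+, b:+, c:+, f:+; rest ⊤}

Merge at B1: IN[B1] = OUT[B0] = {a: ⊤, b: ⊤, c: ⊤, d: +, e: +, f: ⊤}
Applying B1's transfer function to that IN value gives OUT[B1] (row B1 above).

Answer: {a: ⊤, b: ⊤, c: ⊤, d: +, e: ⊤, f: ⊤}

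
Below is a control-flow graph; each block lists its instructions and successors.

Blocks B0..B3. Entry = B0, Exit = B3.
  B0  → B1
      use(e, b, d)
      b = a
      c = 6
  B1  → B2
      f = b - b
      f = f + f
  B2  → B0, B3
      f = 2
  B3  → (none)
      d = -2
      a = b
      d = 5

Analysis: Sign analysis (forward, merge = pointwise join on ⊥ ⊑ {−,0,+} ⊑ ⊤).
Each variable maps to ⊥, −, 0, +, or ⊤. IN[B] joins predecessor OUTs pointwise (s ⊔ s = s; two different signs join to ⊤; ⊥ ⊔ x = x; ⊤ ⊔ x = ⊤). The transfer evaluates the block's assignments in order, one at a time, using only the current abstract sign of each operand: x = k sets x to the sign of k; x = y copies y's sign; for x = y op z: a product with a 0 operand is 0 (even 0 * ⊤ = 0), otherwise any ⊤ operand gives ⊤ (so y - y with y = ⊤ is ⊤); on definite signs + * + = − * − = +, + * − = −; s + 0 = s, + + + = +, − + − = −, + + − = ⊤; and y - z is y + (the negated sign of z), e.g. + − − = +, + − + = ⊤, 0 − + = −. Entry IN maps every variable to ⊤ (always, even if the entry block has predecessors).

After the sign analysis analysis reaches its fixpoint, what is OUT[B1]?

Answer: {a: ⊤, b: ⊤, c: +, d: ⊤, e: ⊤, f: ⊤}

Trace:
Converged values:
  B0:  IN=(all ⊤)  OUT={c:+; rest ⊤}
  B1:  IN={c:+; rest ⊤}  OUT={c:+; rest ⊤}
  B2:  IN={c:+; rest ⊤}  OUT={c:+, f:+; rest ⊤}
  B3:  IN={c:+, f:+; rest ⊤}  OUT={c:+, d:+, f:+; rest ⊤}

Merge at B1: IN[B1] = OUT[B0] = {a: ⊤, b: ⊤, c: +, d: ⊤, e: ⊤, f: ⊤}
Applying B1's transfer function to that IN value gives OUT[B1] (row B1 above).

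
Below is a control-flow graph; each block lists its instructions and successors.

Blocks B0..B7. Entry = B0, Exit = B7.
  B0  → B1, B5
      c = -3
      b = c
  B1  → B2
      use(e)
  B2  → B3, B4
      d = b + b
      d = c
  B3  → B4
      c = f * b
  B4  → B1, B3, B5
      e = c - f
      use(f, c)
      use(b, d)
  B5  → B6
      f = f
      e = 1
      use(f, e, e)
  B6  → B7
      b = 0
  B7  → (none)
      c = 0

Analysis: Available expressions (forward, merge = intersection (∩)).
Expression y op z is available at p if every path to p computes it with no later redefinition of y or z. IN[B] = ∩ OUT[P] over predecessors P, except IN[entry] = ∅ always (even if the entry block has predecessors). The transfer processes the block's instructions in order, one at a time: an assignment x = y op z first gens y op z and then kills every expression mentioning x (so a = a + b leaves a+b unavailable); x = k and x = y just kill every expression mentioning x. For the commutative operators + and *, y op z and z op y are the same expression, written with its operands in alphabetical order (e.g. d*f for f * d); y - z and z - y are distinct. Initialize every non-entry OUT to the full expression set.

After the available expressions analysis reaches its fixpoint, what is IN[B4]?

Answer: {b+b}

Derivation:
Fixpoint table:
  B0:  IN={}  OUT={}
  B1:  IN={}  OUT={}
  B2:  IN={}  OUT={b+b}
  B3:  IN={b+b}  OUT={b*f, b+b}
  B4:  IN={b+b}  OUT={b+b, c-f}
  B5:  IN={}  OUT={}
  B6:  IN={}  OUT={}
  B7:  IN={}  OUT={}

Merge at B4: IN[B4] = OUT[B2] ∩ OUT[B3] = {b+b}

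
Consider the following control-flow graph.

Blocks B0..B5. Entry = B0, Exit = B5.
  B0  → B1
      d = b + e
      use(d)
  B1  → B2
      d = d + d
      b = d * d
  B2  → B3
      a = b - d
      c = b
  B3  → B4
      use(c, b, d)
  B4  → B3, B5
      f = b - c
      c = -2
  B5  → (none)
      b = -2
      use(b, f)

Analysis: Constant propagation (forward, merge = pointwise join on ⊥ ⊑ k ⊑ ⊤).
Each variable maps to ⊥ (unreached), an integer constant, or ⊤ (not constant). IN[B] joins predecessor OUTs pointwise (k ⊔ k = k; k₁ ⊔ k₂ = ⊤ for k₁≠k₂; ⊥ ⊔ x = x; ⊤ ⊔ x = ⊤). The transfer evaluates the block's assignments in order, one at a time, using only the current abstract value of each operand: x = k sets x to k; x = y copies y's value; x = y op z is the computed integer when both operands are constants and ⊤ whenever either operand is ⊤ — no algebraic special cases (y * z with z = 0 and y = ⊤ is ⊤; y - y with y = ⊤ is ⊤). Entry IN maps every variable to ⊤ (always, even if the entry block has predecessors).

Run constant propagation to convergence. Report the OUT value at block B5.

Fixpoint table:
  B0:  IN=(all ⊤)  OUT=(all ⊤)
  B1:  IN=(all ⊤)  OUT=(all ⊤)
  B2:  IN=(all ⊤)  OUT=(all ⊤)
  B3:  IN=(all ⊤)  OUT=(all ⊤)
  B4:  IN=(all ⊤)  OUT={c:-2; rest ⊤}
  B5:  IN={c:-2; rest ⊤}  OUT={b:-2, c:-2; rest ⊤}

Merge at B5: IN[B5] = OUT[B4] = {a: ⊤, b: ⊤, c: -2, d: ⊤, e: ⊤, f: ⊤}
Applying B5's transfer function to that IN value gives OUT[B5] (row B5 above).

Answer: {a: ⊤, b: -2, c: -2, d: ⊤, e: ⊤, f: ⊤}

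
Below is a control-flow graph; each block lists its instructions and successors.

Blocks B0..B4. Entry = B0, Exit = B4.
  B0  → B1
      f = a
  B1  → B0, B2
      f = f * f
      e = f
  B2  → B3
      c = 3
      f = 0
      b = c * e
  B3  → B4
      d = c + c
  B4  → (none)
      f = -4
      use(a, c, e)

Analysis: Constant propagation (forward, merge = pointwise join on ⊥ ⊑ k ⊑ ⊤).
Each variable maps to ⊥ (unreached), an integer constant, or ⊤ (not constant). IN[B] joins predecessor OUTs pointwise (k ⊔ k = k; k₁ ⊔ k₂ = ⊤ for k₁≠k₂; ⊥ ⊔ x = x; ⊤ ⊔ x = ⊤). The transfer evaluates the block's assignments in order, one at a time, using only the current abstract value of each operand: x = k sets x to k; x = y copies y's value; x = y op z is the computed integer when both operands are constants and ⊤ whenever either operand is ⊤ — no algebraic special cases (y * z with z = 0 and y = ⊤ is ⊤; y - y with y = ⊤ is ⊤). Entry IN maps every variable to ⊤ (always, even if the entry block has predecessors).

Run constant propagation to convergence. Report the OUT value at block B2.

Answer: {a: ⊤, b: ⊤, c: 3, d: ⊤, e: ⊤, f: 0}

Working:
Per-block solution:
  B0:  IN=(all ⊤)  OUT=(all ⊤)
  B1:  IN=(all ⊤)  OUT=(all ⊤)
  B2:  IN=(all ⊤)  OUT={c:3, f:0; rest ⊤}
  B3:  IN={c:3, f:0; rest ⊤}  OUT={c:3, d:6, f:0; rest ⊤}
  B4:  IN={c:3, d:6, f:0; rest ⊤}  OUT={c:3, d:6, f:-4; rest ⊤}

Merge at B2: IN[B2] = OUT[B1] = {a: ⊤, b: ⊤, c: ⊤, d: ⊤, e: ⊤, f: ⊤}
Applying B2's transfer function to that IN value gives OUT[B2] (row B2 above).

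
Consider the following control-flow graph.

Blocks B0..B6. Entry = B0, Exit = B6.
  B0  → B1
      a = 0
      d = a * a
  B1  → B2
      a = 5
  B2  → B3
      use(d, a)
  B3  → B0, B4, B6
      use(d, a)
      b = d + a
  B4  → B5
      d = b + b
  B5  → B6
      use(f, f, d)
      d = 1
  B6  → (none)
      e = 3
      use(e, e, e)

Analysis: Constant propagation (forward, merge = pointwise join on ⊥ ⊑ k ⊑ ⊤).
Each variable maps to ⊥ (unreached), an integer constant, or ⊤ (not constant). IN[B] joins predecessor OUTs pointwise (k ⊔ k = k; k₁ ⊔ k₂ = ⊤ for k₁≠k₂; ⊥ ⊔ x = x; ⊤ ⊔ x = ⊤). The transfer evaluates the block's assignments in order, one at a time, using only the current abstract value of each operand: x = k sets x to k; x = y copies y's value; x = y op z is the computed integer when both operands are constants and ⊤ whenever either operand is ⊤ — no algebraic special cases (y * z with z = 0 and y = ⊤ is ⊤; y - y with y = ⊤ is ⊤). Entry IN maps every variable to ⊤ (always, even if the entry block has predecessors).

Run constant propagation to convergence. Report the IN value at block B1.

Per-block solution:
  B0:  IN=(all ⊤)  OUT={a:0, d:0; rest ⊤}
  B1:  IN={a:0, d:0; rest ⊤}  OUT={a:5, d:0; rest ⊤}
  B2:  IN={a:5, d:0; rest ⊤}  OUT={a:5, d:0; rest ⊤}
  B3:  IN={a:5, d:0; rest ⊤}  OUT={a:5, b:5, d:0; rest ⊤}
  B4:  IN={a:5, b:5, d:0; rest ⊤}  OUT={a:5, b:5, d:10; rest ⊤}
  B5:  IN={a:5, b:5, d:10; rest ⊤}  OUT={a:5, b:5, d:1; rest ⊤}
  B6:  IN={a:5, b:5; rest ⊤}  OUT={a:5, b:5, e:3; rest ⊤}

Merge at B1: IN[B1] = OUT[B0] = {a: 0, b: ⊤, c: ⊤, d: 0, e: ⊤, f: ⊤}

Answer: {a: 0, b: ⊤, c: ⊤, d: 0, e: ⊤, f: ⊤}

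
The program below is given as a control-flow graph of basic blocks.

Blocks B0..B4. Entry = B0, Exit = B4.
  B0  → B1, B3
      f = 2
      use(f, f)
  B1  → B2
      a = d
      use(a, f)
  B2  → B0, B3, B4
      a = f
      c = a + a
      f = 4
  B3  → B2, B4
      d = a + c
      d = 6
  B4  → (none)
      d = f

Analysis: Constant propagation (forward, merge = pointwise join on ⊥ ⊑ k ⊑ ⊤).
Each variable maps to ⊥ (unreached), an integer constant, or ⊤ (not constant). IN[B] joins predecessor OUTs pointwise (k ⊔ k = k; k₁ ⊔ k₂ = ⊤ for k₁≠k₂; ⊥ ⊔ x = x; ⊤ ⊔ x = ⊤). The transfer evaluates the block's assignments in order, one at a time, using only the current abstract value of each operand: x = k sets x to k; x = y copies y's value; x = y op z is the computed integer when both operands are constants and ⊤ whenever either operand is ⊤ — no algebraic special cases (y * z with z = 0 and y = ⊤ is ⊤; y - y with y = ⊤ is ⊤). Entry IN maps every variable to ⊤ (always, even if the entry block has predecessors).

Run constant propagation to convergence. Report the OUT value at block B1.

Answer: {a: ⊤, b: ⊤, c: ⊤, d: ⊤, e: ⊤, f: 2}

Working:
Converged values:
  B0:  IN=(all ⊤)  OUT={f:2; rest ⊤}
  B1:  IN={f:2; rest ⊤}  OUT={f:2; rest ⊤}
  B2:  IN=(all ⊤)  OUT={f:4; rest ⊤}
  B3:  IN=(all ⊤)  OUT={d:6; rest ⊤}
  B4:  IN=(all ⊤)  OUT=(all ⊤)

Merge at B1: IN[B1] = OUT[B0] = {a: ⊤, b: ⊤, c: ⊤, d: ⊤, e: ⊤, f: 2}
Applying B1's transfer function to that IN value gives OUT[B1] (row B1 above).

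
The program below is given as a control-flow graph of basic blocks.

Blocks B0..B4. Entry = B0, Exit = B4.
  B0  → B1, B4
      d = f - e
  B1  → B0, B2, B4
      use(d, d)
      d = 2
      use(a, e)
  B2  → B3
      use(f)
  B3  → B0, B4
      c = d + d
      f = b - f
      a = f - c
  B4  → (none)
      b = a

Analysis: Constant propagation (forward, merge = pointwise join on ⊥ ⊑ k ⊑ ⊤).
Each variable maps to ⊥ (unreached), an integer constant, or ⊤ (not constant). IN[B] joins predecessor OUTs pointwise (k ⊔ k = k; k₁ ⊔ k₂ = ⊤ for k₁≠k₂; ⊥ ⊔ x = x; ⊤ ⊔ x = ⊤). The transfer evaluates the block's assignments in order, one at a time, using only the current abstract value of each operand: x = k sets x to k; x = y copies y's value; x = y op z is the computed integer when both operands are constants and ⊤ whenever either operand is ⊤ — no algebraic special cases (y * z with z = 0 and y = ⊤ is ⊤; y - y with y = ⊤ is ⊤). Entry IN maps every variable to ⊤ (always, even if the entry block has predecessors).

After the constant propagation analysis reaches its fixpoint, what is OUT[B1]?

Per-block solution:
  B0: | IN=(all ⊤) | OUT=(all ⊤)
  B1: | IN=(all ⊤) | OUT={d:2; rest ⊤}
  B2: | IN={d:2; rest ⊤} | OUT={d:2; rest ⊤}
  B3: | IN={d:2; rest ⊤} | OUT={c:4, d:2; rest ⊤}
  B4: | IN=(all ⊤) | OUT=(all ⊤)

Merge at B1: IN[B1] = OUT[B0] = {a: ⊤, b: ⊤, c: ⊤, d: ⊤, e: ⊤, f: ⊤}
Applying B1's transfer function to that IN value gives OUT[B1] (row B1 above).

Answer: {a: ⊤, b: ⊤, c: ⊤, d: 2, e: ⊤, f: ⊤}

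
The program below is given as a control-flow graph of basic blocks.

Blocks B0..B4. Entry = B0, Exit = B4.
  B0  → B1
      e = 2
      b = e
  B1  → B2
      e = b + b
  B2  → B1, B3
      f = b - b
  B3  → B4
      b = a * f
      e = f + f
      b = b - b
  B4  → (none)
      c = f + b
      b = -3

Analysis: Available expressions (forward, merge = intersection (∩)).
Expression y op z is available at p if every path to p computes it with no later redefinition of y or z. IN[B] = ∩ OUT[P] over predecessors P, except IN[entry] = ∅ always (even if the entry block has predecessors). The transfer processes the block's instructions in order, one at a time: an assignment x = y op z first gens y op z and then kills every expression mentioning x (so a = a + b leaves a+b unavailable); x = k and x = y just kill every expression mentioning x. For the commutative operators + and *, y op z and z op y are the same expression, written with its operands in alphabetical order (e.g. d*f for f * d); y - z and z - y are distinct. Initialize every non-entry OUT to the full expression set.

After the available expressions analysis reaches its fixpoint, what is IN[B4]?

Answer: {a*f, f+f}

Trace:
Fixpoint table:
  B0:   IN={}   OUT={}
  B1:   IN={}   OUT={b+b}
  B2:   IN={b+b}   OUT={b+b, b-b}
  B3:   IN={b+b, b-b}   OUT={a*f, f+f}
  B4:   IN={a*f, f+f}   OUT={a*f, f+f}

Merge at B4: IN[B4] = OUT[B3] = {a*f, f+f}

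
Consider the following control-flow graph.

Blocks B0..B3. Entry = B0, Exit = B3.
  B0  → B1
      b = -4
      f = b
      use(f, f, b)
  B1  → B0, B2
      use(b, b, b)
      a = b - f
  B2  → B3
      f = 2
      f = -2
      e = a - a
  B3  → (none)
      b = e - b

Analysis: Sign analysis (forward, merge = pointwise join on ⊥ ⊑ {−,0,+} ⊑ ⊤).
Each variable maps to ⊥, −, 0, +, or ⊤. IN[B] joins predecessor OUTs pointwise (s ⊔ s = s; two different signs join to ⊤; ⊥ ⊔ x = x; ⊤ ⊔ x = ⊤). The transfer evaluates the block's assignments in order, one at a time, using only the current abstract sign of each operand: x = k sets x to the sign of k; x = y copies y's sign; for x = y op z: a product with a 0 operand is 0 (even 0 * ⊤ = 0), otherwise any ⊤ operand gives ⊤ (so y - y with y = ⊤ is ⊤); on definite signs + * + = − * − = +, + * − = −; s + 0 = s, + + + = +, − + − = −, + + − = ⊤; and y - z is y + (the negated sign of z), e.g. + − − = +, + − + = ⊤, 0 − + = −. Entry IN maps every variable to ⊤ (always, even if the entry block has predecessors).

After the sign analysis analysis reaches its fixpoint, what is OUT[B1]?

Answer: {a: ⊤, b: -, c: ⊤, d: ⊤, e: ⊤, f: -}

Derivation:
Fixpoint table:
  B0: | IN=(all ⊤) | OUT={b:-, f:-; rest ⊤}
  B1: | IN={b:-, f:-; rest ⊤} | OUT={b:-, f:-; rest ⊤}
  B2: | IN={b:-, f:-; rest ⊤} | OUT={b:-, f:-; rest ⊤}
  B3: | IN={b:-, f:-; rest ⊤} | OUT={f:-; rest ⊤}

Merge at B1: IN[B1] = OUT[B0] = {a: ⊤, b: -, c: ⊤, d: ⊤, e: ⊤, f: -}
Applying B1's transfer function to that IN value gives OUT[B1] (row B1 above).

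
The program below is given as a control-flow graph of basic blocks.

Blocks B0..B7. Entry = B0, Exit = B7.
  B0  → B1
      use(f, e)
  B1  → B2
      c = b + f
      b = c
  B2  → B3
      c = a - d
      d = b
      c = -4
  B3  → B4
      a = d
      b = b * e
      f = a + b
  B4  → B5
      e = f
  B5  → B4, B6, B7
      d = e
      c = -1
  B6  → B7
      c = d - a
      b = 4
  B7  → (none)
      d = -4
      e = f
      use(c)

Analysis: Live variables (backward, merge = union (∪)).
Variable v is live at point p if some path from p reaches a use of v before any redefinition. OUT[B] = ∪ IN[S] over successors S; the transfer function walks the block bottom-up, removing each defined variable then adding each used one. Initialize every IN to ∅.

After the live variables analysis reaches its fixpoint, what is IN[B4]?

Fixpoint table:
  B0:  IN={a, b, d, e, f}  OUT={a, b, d, e, f}
  B1:  IN={a, b, d, e, f}  OUT={a, b, d, e}
  B2:  IN={a, b, d, e}  OUT={b, d, e}
  B3:  IN={b, d, e}  OUT={a, f}
  B4:  IN={a, f}  OUT={a, e, f}
  B5:  IN={a, e, f}  OUT={a, c, d, f}
  B6:  IN={a, d, f}  OUT={c, f}
  B7:  IN={c, f}  OUT={}

Merge at B4: OUT[B4] = IN[B5] = {a, e, f}
Applying B4's transfer function to that OUT value gives IN[B4] (row B4 above).

Answer: {a, f}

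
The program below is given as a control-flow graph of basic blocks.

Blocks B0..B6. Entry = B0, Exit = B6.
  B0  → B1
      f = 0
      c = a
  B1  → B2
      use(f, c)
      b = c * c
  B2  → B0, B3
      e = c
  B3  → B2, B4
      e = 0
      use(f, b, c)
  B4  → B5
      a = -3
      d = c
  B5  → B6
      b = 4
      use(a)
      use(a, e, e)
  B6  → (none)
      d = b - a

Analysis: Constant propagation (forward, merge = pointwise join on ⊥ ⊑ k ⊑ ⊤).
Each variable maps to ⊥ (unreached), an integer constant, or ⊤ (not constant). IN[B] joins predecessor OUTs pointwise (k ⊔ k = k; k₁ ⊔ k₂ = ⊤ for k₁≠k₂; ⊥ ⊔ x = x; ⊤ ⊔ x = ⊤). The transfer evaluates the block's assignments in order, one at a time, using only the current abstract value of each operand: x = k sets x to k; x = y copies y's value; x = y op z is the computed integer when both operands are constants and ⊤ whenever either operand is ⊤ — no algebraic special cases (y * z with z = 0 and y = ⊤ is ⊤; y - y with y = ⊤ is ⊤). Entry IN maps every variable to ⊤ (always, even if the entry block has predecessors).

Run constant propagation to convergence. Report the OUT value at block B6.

Answer: {a: -3, b: 4, c: ⊤, d: 7, e: 0, f: 0}

Trace:
Converged values:
  B0: | IN=(all ⊤) | OUT={f:0; rest ⊤}
  B1: | IN={f:0; rest ⊤} | OUT={f:0; rest ⊤}
  B2: | IN={f:0; rest ⊤} | OUT={f:0; rest ⊤}
  B3: | IN={f:0; rest ⊤} | OUT={e:0, f:0; rest ⊤}
  B4: | IN={e:0, f:0; rest ⊤} | OUT={a:-3, e:0, f:0; rest ⊤}
  B5: | IN={a:-3, e:0, f:0; rest ⊤} | OUT={a:-3, b:4, e:0, f:0; rest ⊤}
  B6: | IN={a:-3, b:4, e:0, f:0; rest ⊤} | OUT={a:-3, b:4, d:7, e:0, f:0; rest ⊤}

Merge at B6: IN[B6] = OUT[B5] = {a: -3, b: 4, c: ⊤, d: ⊤, e: 0, f: 0}
Applying B6's transfer function to that IN value gives OUT[B6] (row B6 above).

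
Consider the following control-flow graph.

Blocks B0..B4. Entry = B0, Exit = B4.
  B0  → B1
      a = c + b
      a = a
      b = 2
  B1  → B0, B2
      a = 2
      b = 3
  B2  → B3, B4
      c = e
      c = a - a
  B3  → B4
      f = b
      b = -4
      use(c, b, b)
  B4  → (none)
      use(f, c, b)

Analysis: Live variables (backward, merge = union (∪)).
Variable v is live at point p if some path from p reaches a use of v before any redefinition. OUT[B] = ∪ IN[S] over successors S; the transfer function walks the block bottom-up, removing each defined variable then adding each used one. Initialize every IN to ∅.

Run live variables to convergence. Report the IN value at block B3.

Fixpoint table:
  B0: | IN={b, c, e, f} | OUT={c, e, f}
  B1: | IN={c, e, f} | OUT={a, b, c, e, f}
  B2: | IN={a, b, e, f} | OUT={b, c, f}
  B3: | IN={b, c} | OUT={b, c, f}
  B4: | IN={b, c, f} | OUT={}

Merge at B3: OUT[B3] = IN[B4] = {b, c, f}
Applying B3's transfer function to that OUT value gives IN[B3] (row B3 above).

Answer: {b, c}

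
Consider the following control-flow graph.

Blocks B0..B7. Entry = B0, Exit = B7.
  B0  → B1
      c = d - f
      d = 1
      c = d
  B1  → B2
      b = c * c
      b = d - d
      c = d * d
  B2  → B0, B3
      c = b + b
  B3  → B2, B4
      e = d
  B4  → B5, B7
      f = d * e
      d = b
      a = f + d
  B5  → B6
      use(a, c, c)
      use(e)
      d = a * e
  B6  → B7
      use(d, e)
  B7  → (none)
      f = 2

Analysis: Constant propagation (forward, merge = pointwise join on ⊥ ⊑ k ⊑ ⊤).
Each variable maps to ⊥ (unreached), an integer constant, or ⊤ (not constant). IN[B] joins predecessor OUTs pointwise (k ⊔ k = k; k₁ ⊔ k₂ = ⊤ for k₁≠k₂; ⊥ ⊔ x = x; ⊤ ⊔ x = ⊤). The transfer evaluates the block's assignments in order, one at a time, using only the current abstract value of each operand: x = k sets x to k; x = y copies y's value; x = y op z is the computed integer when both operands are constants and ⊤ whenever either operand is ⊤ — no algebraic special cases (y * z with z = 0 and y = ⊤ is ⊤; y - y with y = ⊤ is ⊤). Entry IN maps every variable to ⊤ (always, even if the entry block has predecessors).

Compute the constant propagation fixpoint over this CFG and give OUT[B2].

Answer: {a: ⊤, b: 0, c: 0, d: 1, e: ⊤, f: ⊤}

Derivation:
Fixpoint table:
  B0: | IN=(all ⊤) | OUT={c:1, d:1; rest ⊤}
  B1: | IN={c:1, d:1; rest ⊤} | OUT={b:0, c:1, d:1; rest ⊤}
  B2: | IN={b:0, d:1; rest ⊤} | OUT={b:0, c:0, d:1; rest ⊤}
  B3: | IN={b:0, c:0, d:1; rest ⊤} | OUT={b:0, c:0, d:1, e:1; rest ⊤}
  B4: | IN={b:0, c:0, d:1, e:1; rest ⊤} | OUT={a:1, b:0, c:0, d:0, e:1, f:1; rest ⊤}
  B5: | IN={a:1, b:0, c:0, d:0, e:1, f:1; rest ⊤} | OUT={a:1, b:0, c:0, d:1, e:1, f:1; rest ⊤}
  B6: | IN={a:1, b:0, c:0, d:1, e:1, f:1; rest ⊤} | OUT={a:1, b:0, c:0, d:1, e:1, f:1; rest ⊤}
  B7: | IN={a:1, b:0, c:0, e:1, f:1; rest ⊤} | OUT={a:1, b:0, c:0, e:1, f:2; rest ⊤}

Merge at B2: IN[B2] = OUT[B1] ⊔ OUT[B3] = {a: ⊤, b: 0, c: ⊤, d: 1, e: ⊤, f: ⊤}
Applying B2's transfer function to that IN value gives OUT[B2] (row B2 above).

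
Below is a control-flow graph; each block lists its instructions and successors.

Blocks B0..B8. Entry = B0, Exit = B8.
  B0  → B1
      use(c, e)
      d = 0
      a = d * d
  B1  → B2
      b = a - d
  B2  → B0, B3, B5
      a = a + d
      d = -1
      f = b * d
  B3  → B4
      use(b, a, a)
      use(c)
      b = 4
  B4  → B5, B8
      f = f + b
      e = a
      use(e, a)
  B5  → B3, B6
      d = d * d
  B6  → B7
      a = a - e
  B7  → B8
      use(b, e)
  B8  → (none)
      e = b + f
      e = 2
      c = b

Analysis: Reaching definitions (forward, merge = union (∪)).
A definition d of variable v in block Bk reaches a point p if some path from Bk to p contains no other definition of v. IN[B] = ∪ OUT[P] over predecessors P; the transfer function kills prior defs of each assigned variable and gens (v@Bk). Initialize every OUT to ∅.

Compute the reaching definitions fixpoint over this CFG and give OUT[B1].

Answer: {a@B0, b@B1, d@B0, f@B2}

Trace:
Fixpoint table:
  B0:   IN={a@B2, b@B1, d@B2, f@B2}   OUT={a@B0, b@B1, d@B0, f@B2}
  B1:   IN={a@B0, b@B1, d@B0, f@B2}   OUT={a@B0, b@B1, d@B0, f@B2}
  B2:   IN={a@B0, b@B1, d@B0, f@B2}   OUT={a@B2, b@B1, d@B2, f@B2}
  B3:   IN={a@B2, b@B1, b@B3, d@B2, d@B5, e@B4, f@B2, f@B4}   OUT={a@B2, b@B3, d@B2, d@B5, e@B4, f@B2, f@B4}
  B4:   IN={a@B2, b@B3, d@B2, d@B5, e@B4, f@B2, f@B4}   OUT={a@B2, b@B3, d@B2, d@B5, e@B4, f@B4}
  B5:   IN={a@B2, b@B1, b@B3, d@B2, d@B5, e@B4, f@B2, f@B4}   OUT={a@B2, b@B1, b@B3, d@B5, e@B4, f@B2, f@B4}
  B6:   IN={a@B2, b@B1, b@B3, d@B5, e@B4, f@B2, f@B4}   OUT={a@B6, b@B1, b@B3, d@B5, e@B4, f@B2, f@B4}
  B7:   IN={a@B6, b@B1, b@B3, d@B5, e@B4, f@B2, f@B4}   OUT={a@B6, b@B1, b@B3, d@B5, e@B4, f@B2, f@B4}
  B8:   IN={a@B2, a@B6, b@B1, b@B3, d@B2, d@B5, e@B4, f@B2, f@B4}   OUT={a@B2, a@B6, b@B1, b@B3, c@B8, d@B2, d@B5, e@B8, f@B2, f@B4}

Merge at B1: IN[B1] = OUT[B0] = {a@B0, b@B1, d@B0, f@B2}
Applying B1's transfer function to that IN value gives OUT[B1] (row B1 above).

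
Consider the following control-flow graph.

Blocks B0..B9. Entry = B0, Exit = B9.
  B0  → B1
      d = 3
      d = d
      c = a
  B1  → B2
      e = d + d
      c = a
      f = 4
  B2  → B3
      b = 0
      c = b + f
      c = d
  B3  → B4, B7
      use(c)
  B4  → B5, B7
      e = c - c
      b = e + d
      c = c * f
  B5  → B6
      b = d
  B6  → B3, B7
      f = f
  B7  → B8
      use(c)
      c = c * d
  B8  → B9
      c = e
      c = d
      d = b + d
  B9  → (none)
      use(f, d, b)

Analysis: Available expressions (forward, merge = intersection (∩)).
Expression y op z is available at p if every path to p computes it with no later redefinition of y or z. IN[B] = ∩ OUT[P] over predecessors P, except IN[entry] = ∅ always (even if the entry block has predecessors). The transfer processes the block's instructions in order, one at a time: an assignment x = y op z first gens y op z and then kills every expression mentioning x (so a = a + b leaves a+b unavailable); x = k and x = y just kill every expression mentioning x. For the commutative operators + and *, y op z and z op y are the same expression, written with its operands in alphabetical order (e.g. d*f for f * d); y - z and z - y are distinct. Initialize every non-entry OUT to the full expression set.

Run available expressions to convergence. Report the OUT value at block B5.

Answer: {d+d, d+e}

Derivation:
Per-block solution:
  B0:  IN={}  OUT={}
  B1:  IN={}  OUT={d+d}
  B2:  IN={d+d}  OUT={b+f, d+d}
  B3:  IN={d+d}  OUT={d+d}
  B4:  IN={d+d}  OUT={d+d, d+e}
  B5:  IN={d+d, d+e}  OUT={d+d, d+e}
  B6:  IN={d+d, d+e}  OUT={d+d, d+e}
  B7:  IN={d+d}  OUT={d+d}
  B8:  IN={d+d}  OUT={}
  B9:  IN={}  OUT={}

Merge at B5: IN[B5] = OUT[B4] = {d+d, d+e}
Applying B5's transfer function to that IN value gives OUT[B5] (row B5 above).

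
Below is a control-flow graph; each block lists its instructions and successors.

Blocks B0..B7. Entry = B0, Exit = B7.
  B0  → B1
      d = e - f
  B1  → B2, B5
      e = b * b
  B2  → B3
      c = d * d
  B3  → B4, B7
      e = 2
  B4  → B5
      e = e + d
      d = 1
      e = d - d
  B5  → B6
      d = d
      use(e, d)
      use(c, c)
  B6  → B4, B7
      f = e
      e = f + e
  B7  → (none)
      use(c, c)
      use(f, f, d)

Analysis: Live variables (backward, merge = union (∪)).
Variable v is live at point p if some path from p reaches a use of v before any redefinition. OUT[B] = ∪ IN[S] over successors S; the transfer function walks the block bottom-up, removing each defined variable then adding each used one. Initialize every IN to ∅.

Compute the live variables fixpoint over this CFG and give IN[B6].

Per-block solution:
  B0:  IN={b, c, e, f}  OUT={b, c, d, f}
  B1:  IN={b, c, d, f}  OUT={c, d, e, f}
  B2:  IN={d, f}  OUT={c, d, f}
  B3:  IN={c, d, f}  OUT={c, d, e, f}
  B4:  IN={c, d, e}  OUT={c, d, e}
  B5:  IN={c, d, e}  OUT={c, d, e}
  B6:  IN={c, d, e}  OUT={c, d, e, f}
  B7:  IN={c, d, f}  OUT={}

Merge at B6: OUT[B6] = IN[B4] ⊔ IN[B7] = {c, d, e, f}
Applying B6's transfer function to that OUT value gives IN[B6] (row B6 above).

Answer: {c, d, e}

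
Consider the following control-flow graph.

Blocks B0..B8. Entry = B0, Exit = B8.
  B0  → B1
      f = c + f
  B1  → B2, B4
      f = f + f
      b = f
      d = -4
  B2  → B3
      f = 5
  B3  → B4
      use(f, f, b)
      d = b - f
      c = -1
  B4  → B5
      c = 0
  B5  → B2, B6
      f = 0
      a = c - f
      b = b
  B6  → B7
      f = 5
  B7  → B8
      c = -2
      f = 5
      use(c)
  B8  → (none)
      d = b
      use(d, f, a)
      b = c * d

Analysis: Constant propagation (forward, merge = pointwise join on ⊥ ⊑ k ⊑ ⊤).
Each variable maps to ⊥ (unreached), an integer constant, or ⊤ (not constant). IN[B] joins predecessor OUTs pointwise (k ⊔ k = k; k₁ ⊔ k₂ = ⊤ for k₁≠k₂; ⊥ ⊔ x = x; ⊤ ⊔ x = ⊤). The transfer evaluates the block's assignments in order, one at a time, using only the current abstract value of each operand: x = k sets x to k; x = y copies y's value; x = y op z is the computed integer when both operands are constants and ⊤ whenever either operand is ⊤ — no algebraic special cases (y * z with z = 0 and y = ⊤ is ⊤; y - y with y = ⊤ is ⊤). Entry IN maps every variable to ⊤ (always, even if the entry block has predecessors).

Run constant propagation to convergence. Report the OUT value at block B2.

Per-block solution:
  B0:   IN=(all ⊤)   OUT=(all ⊤)
  B1:   IN=(all ⊤)   OUT={d:-4; rest ⊤}
  B2:   IN=(all ⊤)   OUT={f:5; rest ⊤}
  B3:   IN={f:5; rest ⊤}   OUT={c:-1, f:5; rest ⊤}
  B4:   IN=(all ⊤)   OUT={c:0; rest ⊤}
  B5:   IN={c:0; rest ⊤}   OUT={a:0, c:0, f:0; rest ⊤}
  B6:   IN={a:0, c:0, f:0; rest ⊤}   OUT={a:0, c:0, f:5; rest ⊤}
  B7:   IN={a:0, c:0, f:5; rest ⊤}   OUT={a:0, c:-2, f:5; rest ⊤}
  B8:   IN={a:0, c:-2, f:5; rest ⊤}   OUT={a:0, c:-2, f:5; rest ⊤}

Merge at B2: IN[B2] = OUT[B1] ⊔ OUT[B5] = {a: ⊤, b: ⊤, c: ⊤, d: ⊤, e: ⊤, f: ⊤}
Applying B2's transfer function to that IN value gives OUT[B2] (row B2 above).

Answer: {a: ⊤, b: ⊤, c: ⊤, d: ⊤, e: ⊤, f: 5}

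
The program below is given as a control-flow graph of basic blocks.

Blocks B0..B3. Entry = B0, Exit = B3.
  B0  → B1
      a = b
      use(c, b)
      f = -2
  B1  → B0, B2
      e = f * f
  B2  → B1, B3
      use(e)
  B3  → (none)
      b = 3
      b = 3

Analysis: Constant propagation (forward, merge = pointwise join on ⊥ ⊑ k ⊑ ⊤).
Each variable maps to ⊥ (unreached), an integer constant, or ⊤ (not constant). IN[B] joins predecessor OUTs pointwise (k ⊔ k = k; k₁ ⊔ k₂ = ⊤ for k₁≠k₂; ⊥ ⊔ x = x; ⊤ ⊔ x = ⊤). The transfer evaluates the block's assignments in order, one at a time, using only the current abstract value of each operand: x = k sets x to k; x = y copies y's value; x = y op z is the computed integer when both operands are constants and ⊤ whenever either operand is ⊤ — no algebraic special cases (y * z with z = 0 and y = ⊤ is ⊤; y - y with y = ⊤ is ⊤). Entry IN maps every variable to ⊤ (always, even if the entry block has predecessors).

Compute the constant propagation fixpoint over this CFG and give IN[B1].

Per-block solution:
  B0:   IN=(all ⊤)   OUT={f:-2; rest ⊤}
  B1:   IN={f:-2; rest ⊤}   OUT={e:4, f:-2; rest ⊤}
  B2:   IN={e:4, f:-2; rest ⊤}   OUT={e:4, f:-2; rest ⊤}
  B3:   IN={e:4, f:-2; rest ⊤}   OUT={b:3, e:4, f:-2; rest ⊤}

Merge at B1: IN[B1] = OUT[B0] ⊔ OUT[B2] = {a: ⊤, b: ⊤, c: ⊤, d: ⊤, e: ⊤, f: -2}

Answer: {a: ⊤, b: ⊤, c: ⊤, d: ⊤, e: ⊤, f: -2}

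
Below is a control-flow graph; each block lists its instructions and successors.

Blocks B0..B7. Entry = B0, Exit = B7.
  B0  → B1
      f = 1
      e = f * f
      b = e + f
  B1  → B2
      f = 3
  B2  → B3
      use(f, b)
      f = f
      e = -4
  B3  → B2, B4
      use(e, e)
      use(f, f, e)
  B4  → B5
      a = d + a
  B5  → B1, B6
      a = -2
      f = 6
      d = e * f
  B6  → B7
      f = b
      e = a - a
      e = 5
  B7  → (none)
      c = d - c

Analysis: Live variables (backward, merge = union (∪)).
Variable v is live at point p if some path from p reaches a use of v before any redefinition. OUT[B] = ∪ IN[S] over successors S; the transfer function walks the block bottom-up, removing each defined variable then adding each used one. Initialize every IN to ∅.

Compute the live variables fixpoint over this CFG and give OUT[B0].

Answer: {a, b, c, d}

Working:
Fixpoint table:
  B0:   IN={a, c, d}   OUT={a, b, c, d}
  B1:   IN={a, b, c, d}   OUT={a, b, c, d, f}
  B2:   IN={a, b, c, d, f}   OUT={a, b, c, d, e, f}
  B3:   IN={a, b, c, d, e, f}   OUT={a, b, c, d, e, f}
  B4:   IN={a, b, c, d, e}   OUT={b, c, e}
  B5:   IN={b, c, e}   OUT={a, b, c, d}
  B6:   IN={a, b, c, d}   OUT={c, d}
  B7:   IN={c, d}   OUT={}

Merge at B0: OUT[B0] = IN[B1] = {a, b, c, d}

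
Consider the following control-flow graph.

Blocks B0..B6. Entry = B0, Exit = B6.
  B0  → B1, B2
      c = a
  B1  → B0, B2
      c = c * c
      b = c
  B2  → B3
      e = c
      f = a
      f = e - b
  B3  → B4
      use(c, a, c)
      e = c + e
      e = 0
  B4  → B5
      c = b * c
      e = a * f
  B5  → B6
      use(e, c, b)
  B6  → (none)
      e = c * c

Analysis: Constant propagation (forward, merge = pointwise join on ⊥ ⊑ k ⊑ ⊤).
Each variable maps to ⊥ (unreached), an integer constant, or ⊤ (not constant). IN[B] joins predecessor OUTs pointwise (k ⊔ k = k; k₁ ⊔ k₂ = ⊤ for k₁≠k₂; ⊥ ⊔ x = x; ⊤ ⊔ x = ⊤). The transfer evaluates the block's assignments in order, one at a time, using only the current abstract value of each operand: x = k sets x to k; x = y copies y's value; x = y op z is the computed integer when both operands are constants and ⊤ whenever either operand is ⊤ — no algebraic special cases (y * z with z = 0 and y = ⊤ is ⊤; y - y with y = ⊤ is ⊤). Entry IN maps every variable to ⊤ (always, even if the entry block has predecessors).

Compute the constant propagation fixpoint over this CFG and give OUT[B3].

Answer: {a: ⊤, b: ⊤, c: ⊤, d: ⊤, e: 0, f: ⊤}

Working:
Fixpoint table:
  B0:   IN=(all ⊤)   OUT=(all ⊤)
  B1:   IN=(all ⊤)   OUT=(all ⊤)
  B2:   IN=(all ⊤)   OUT=(all ⊤)
  B3:   IN=(all ⊤)   OUT={e:0; rest ⊤}
  B4:   IN={e:0; rest ⊤}   OUT=(all ⊤)
  B5:   IN=(all ⊤)   OUT=(all ⊤)
  B6:   IN=(all ⊤)   OUT=(all ⊤)

Merge at B3: IN[B3] = OUT[B2] = {a: ⊤, b: ⊤, c: ⊤, d: ⊤, e: ⊤, f: ⊤}
Applying B3's transfer function to that IN value gives OUT[B3] (row B3 above).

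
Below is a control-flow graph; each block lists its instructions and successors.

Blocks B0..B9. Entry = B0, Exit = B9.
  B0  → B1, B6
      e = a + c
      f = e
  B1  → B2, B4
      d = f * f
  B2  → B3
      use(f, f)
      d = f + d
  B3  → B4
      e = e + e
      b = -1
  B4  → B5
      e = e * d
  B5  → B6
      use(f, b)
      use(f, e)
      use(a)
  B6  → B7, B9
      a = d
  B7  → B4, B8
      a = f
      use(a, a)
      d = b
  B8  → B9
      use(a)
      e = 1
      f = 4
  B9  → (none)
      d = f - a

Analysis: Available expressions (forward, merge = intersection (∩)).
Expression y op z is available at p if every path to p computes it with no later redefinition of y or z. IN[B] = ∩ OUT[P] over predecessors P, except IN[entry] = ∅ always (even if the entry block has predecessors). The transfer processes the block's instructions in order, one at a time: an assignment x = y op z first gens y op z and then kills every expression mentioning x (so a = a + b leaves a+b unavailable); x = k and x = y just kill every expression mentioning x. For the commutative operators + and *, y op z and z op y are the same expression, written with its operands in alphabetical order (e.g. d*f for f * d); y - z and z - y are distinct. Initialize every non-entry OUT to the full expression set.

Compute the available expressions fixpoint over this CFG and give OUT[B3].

Answer: {a+c, f*f}

Derivation:
Converged values:
  B0:  IN={}  OUT={a+c}
  B1:  IN={a+c}  OUT={a+c, f*f}
  B2:  IN={a+c, f*f}  OUT={a+c, f*f}
  B3:  IN={a+c, f*f}  OUT={a+c, f*f}
  B4:  IN={}  OUT={}
  B5:  IN={}  OUT={}
  B6:  IN={}  OUT={}
  B7:  IN={}  OUT={}
  B8:  IN={}  OUT={}
  B9:  IN={}  OUT={f-a}

Merge at B3: IN[B3] = OUT[B2] = {a+c, f*f}
Applying B3's transfer function to that IN value gives OUT[B3] (row B3 above).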